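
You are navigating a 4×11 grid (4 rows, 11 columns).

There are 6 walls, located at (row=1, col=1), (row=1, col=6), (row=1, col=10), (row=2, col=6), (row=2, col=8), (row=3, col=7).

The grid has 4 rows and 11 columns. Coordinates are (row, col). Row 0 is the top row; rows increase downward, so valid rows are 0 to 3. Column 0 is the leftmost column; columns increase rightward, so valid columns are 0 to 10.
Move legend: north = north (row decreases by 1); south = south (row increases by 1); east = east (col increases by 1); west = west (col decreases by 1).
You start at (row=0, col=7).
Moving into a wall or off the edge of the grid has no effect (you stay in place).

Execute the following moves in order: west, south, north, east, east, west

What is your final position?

Answer: Final position: (row=0, col=7)

Derivation:
Start: (row=0, col=7)
  west (west): (row=0, col=7) -> (row=0, col=6)
  south (south): blocked, stay at (row=0, col=6)
  north (north): blocked, stay at (row=0, col=6)
  east (east): (row=0, col=6) -> (row=0, col=7)
  east (east): (row=0, col=7) -> (row=0, col=8)
  west (west): (row=0, col=8) -> (row=0, col=7)
Final: (row=0, col=7)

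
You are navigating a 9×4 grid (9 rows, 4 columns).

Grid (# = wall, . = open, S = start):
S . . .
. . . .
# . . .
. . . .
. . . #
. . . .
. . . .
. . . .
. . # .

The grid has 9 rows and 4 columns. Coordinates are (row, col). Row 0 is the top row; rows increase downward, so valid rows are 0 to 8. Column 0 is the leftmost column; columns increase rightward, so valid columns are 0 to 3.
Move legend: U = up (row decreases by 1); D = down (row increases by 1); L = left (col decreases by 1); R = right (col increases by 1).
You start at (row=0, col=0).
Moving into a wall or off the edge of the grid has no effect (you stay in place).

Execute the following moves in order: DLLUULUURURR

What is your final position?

Answer: Final position: (row=0, col=3)

Derivation:
Start: (row=0, col=0)
  D (down): (row=0, col=0) -> (row=1, col=0)
  L (left): blocked, stay at (row=1, col=0)
  L (left): blocked, stay at (row=1, col=0)
  U (up): (row=1, col=0) -> (row=0, col=0)
  U (up): blocked, stay at (row=0, col=0)
  L (left): blocked, stay at (row=0, col=0)
  U (up): blocked, stay at (row=0, col=0)
  U (up): blocked, stay at (row=0, col=0)
  R (right): (row=0, col=0) -> (row=0, col=1)
  U (up): blocked, stay at (row=0, col=1)
  R (right): (row=0, col=1) -> (row=0, col=2)
  R (right): (row=0, col=2) -> (row=0, col=3)
Final: (row=0, col=3)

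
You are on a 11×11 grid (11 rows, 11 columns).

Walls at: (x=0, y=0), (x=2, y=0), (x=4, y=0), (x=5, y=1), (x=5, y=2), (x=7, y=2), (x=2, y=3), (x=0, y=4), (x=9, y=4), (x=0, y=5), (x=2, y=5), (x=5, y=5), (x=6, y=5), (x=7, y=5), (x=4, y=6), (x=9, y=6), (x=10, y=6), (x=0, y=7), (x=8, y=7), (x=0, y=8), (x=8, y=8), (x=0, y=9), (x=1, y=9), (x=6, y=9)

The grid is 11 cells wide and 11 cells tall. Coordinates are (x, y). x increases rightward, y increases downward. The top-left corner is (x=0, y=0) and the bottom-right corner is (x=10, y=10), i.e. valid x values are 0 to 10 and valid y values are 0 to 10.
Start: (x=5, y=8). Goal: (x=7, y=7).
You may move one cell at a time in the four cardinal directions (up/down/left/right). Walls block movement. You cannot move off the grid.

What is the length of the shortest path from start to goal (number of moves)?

Answer: Shortest path length: 3

Derivation:
BFS from (x=5, y=8) until reaching (x=7, y=7):
  Distance 0: (x=5, y=8)
  Distance 1: (x=5, y=7), (x=4, y=8), (x=6, y=8), (x=5, y=9)
  Distance 2: (x=5, y=6), (x=4, y=7), (x=6, y=7), (x=3, y=8), (x=7, y=8), (x=4, y=9), (x=5, y=10)
  Distance 3: (x=6, y=6), (x=3, y=7), (x=7, y=7), (x=2, y=8), (x=3, y=9), (x=7, y=9), (x=4, y=10), (x=6, y=10)  <- goal reached here
One shortest path (3 moves): (x=5, y=8) -> (x=6, y=8) -> (x=7, y=8) -> (x=7, y=7)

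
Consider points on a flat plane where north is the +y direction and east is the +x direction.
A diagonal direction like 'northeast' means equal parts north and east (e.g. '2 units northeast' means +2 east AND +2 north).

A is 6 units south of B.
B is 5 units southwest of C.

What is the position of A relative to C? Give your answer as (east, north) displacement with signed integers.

Place C at the origin (east=0, north=0).
  B is 5 units southwest of C: delta (east=-5, north=-5); B at (east=-5, north=-5).
  A is 6 units south of B: delta (east=+0, north=-6); A at (east=-5, north=-11).
Therefore A relative to C: (east=-5, north=-11).

Answer: A is at (east=-5, north=-11) relative to C.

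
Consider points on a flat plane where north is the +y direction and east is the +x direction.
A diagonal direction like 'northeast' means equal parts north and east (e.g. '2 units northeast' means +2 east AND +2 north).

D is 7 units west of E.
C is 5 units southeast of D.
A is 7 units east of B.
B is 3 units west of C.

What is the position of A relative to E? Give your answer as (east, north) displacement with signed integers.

Answer: A is at (east=2, north=-5) relative to E.

Derivation:
Place E at the origin (east=0, north=0).
  D is 7 units west of E: delta (east=-7, north=+0); D at (east=-7, north=0).
  C is 5 units southeast of D: delta (east=+5, north=-5); C at (east=-2, north=-5).
  B is 3 units west of C: delta (east=-3, north=+0); B at (east=-5, north=-5).
  A is 7 units east of B: delta (east=+7, north=+0); A at (east=2, north=-5).
Therefore A relative to E: (east=2, north=-5).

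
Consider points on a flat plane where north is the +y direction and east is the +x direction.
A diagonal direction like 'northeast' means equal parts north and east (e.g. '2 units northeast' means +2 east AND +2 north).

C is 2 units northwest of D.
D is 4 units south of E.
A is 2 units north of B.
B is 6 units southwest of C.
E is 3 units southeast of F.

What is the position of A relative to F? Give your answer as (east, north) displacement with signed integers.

Place F at the origin (east=0, north=0).
  E is 3 units southeast of F: delta (east=+3, north=-3); E at (east=3, north=-3).
  D is 4 units south of E: delta (east=+0, north=-4); D at (east=3, north=-7).
  C is 2 units northwest of D: delta (east=-2, north=+2); C at (east=1, north=-5).
  B is 6 units southwest of C: delta (east=-6, north=-6); B at (east=-5, north=-11).
  A is 2 units north of B: delta (east=+0, north=+2); A at (east=-5, north=-9).
Therefore A relative to F: (east=-5, north=-9).

Answer: A is at (east=-5, north=-9) relative to F.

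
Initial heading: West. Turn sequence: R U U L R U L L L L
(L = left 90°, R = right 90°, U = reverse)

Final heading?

Answer: Final heading: South

Derivation:
Start: West
  R (right (90° clockwise)) -> North
  U (U-turn (180°)) -> South
  U (U-turn (180°)) -> North
  L (left (90° counter-clockwise)) -> West
  R (right (90° clockwise)) -> North
  U (U-turn (180°)) -> South
  L (left (90° counter-clockwise)) -> East
  L (left (90° counter-clockwise)) -> North
  L (left (90° counter-clockwise)) -> West
  L (left (90° counter-clockwise)) -> South
Final: South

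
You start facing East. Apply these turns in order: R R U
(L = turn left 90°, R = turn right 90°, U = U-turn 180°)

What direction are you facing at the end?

Answer: Final heading: East

Derivation:
Start: East
  R (right (90° clockwise)) -> South
  R (right (90° clockwise)) -> West
  U (U-turn (180°)) -> East
Final: East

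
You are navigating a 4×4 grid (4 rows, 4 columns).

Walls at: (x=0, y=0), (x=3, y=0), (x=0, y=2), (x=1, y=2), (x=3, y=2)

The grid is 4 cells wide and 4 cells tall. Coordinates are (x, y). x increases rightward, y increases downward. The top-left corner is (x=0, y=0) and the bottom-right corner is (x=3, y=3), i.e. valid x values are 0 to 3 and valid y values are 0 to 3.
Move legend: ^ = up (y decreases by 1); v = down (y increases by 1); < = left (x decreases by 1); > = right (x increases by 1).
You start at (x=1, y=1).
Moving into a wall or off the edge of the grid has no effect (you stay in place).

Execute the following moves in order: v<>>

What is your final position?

Answer: Final position: (x=2, y=1)

Derivation:
Start: (x=1, y=1)
  v (down): blocked, stay at (x=1, y=1)
  < (left): (x=1, y=1) -> (x=0, y=1)
  > (right): (x=0, y=1) -> (x=1, y=1)
  > (right): (x=1, y=1) -> (x=2, y=1)
Final: (x=2, y=1)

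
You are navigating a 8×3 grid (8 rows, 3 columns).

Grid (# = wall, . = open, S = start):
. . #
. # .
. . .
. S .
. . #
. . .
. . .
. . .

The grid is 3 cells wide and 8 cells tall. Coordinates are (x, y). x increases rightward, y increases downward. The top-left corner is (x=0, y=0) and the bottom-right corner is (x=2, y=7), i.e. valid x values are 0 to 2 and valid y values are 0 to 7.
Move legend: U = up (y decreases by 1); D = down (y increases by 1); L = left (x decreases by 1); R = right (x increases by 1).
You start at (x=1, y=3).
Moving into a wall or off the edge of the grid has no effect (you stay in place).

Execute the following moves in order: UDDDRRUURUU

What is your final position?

Answer: Final position: (x=2, y=5)

Derivation:
Start: (x=1, y=3)
  U (up): (x=1, y=3) -> (x=1, y=2)
  D (down): (x=1, y=2) -> (x=1, y=3)
  D (down): (x=1, y=3) -> (x=1, y=4)
  D (down): (x=1, y=4) -> (x=1, y=5)
  R (right): (x=1, y=5) -> (x=2, y=5)
  R (right): blocked, stay at (x=2, y=5)
  U (up): blocked, stay at (x=2, y=5)
  U (up): blocked, stay at (x=2, y=5)
  R (right): blocked, stay at (x=2, y=5)
  U (up): blocked, stay at (x=2, y=5)
  U (up): blocked, stay at (x=2, y=5)
Final: (x=2, y=5)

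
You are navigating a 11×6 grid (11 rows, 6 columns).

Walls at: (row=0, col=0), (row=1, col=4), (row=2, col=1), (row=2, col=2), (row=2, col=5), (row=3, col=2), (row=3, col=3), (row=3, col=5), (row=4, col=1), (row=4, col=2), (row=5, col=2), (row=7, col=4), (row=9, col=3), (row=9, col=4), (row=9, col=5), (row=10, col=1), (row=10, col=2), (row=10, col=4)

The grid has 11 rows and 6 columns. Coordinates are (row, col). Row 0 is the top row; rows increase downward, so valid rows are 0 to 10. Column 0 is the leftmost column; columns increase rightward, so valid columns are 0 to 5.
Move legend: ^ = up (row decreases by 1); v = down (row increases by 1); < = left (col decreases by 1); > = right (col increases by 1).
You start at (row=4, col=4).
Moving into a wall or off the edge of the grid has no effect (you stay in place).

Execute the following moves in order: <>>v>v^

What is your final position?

Answer: Final position: (row=5, col=5)

Derivation:
Start: (row=4, col=4)
  < (left): (row=4, col=4) -> (row=4, col=3)
  > (right): (row=4, col=3) -> (row=4, col=4)
  > (right): (row=4, col=4) -> (row=4, col=5)
  v (down): (row=4, col=5) -> (row=5, col=5)
  > (right): blocked, stay at (row=5, col=5)
  v (down): (row=5, col=5) -> (row=6, col=5)
  ^ (up): (row=6, col=5) -> (row=5, col=5)
Final: (row=5, col=5)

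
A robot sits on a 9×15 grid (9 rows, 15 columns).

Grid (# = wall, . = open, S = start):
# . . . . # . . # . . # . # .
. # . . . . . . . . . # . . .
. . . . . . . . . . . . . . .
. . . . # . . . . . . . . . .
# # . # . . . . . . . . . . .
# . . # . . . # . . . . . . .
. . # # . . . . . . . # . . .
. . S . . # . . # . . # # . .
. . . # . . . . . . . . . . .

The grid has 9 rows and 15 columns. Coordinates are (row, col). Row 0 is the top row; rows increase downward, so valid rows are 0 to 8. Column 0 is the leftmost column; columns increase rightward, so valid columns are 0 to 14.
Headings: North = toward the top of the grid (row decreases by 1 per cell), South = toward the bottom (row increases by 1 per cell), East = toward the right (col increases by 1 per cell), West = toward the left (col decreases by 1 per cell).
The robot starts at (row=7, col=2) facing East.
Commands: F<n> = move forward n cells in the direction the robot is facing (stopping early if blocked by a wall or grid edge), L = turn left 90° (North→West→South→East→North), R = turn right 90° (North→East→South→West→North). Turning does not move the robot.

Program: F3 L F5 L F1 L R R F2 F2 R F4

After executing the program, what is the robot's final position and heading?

Answer: Final position: (row=4, col=8), facing East

Derivation:
Start: (row=7, col=2), facing East
  F3: move forward 2/3 (blocked), now at (row=7, col=4)
  L: turn left, now facing North
  F5: move forward 3/5 (blocked), now at (row=4, col=4)
  L: turn left, now facing West
  F1: move forward 0/1 (blocked), now at (row=4, col=4)
  L: turn left, now facing South
  R: turn right, now facing West
  R: turn right, now facing North
  F2: move forward 0/2 (blocked), now at (row=4, col=4)
  F2: move forward 0/2 (blocked), now at (row=4, col=4)
  R: turn right, now facing East
  F4: move forward 4, now at (row=4, col=8)
Final: (row=4, col=8), facing East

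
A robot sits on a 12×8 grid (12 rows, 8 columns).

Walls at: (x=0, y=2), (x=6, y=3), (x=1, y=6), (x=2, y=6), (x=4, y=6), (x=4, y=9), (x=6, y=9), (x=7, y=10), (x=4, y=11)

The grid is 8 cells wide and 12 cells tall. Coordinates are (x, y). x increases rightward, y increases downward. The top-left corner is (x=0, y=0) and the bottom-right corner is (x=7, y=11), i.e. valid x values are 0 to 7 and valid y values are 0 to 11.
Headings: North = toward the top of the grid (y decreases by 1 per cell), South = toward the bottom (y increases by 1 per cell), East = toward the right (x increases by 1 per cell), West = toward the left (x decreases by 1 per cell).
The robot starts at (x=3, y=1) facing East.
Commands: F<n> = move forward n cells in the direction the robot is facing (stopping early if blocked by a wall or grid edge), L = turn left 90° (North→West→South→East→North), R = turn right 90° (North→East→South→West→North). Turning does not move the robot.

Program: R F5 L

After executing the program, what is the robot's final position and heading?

Start: (x=3, y=1), facing East
  R: turn right, now facing South
  F5: move forward 5, now at (x=3, y=6)
  L: turn left, now facing East
Final: (x=3, y=6), facing East

Answer: Final position: (x=3, y=6), facing East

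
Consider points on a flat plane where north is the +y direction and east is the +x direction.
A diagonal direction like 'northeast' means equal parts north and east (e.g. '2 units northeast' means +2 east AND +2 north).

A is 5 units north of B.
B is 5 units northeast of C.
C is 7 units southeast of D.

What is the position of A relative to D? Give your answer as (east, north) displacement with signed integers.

Answer: A is at (east=12, north=3) relative to D.

Derivation:
Place D at the origin (east=0, north=0).
  C is 7 units southeast of D: delta (east=+7, north=-7); C at (east=7, north=-7).
  B is 5 units northeast of C: delta (east=+5, north=+5); B at (east=12, north=-2).
  A is 5 units north of B: delta (east=+0, north=+5); A at (east=12, north=3).
Therefore A relative to D: (east=12, north=3).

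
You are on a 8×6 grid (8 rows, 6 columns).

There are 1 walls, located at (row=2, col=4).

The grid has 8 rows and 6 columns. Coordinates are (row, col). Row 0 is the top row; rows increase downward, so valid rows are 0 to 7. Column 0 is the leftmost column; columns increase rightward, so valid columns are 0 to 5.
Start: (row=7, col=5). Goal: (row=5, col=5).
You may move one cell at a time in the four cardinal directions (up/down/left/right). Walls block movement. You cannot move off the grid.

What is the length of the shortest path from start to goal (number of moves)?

BFS from (row=7, col=5) until reaching (row=5, col=5):
  Distance 0: (row=7, col=5)
  Distance 1: (row=6, col=5), (row=7, col=4)
  Distance 2: (row=5, col=5), (row=6, col=4), (row=7, col=3)  <- goal reached here
One shortest path (2 moves): (row=7, col=5) -> (row=6, col=5) -> (row=5, col=5)

Answer: Shortest path length: 2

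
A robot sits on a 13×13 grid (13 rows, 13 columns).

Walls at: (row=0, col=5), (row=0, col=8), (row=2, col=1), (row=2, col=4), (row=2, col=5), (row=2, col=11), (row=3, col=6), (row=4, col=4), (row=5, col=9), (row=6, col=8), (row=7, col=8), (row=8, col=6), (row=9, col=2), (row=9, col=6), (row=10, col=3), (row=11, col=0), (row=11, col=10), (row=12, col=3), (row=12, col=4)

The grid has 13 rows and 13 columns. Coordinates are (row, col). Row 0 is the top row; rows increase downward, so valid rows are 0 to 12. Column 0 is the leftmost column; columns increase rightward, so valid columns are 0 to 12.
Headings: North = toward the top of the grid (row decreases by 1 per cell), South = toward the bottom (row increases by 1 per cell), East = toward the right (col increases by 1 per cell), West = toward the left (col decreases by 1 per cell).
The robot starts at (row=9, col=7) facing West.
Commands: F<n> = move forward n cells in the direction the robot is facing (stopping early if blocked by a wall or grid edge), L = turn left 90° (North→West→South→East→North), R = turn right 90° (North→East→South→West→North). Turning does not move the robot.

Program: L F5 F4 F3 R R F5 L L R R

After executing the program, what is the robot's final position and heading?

Start: (row=9, col=7), facing West
  L: turn left, now facing South
  F5: move forward 3/5 (blocked), now at (row=12, col=7)
  F4: move forward 0/4 (blocked), now at (row=12, col=7)
  F3: move forward 0/3 (blocked), now at (row=12, col=7)
  R: turn right, now facing West
  R: turn right, now facing North
  F5: move forward 5, now at (row=7, col=7)
  L: turn left, now facing West
  L: turn left, now facing South
  R: turn right, now facing West
  R: turn right, now facing North
Final: (row=7, col=7), facing North

Answer: Final position: (row=7, col=7), facing North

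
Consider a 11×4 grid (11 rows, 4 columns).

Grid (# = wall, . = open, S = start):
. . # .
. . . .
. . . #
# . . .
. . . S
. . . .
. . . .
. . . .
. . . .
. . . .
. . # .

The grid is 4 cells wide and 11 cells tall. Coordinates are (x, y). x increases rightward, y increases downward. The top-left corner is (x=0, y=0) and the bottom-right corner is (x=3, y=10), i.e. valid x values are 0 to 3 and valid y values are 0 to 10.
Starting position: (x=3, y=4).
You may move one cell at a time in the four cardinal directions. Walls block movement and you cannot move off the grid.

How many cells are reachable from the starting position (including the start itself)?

Answer: Reachable cells: 40

Derivation:
BFS flood-fill from (x=3, y=4):
  Distance 0: (x=3, y=4)
  Distance 1: (x=3, y=3), (x=2, y=4), (x=3, y=5)
  Distance 2: (x=2, y=3), (x=1, y=4), (x=2, y=5), (x=3, y=6)
  Distance 3: (x=2, y=2), (x=1, y=3), (x=0, y=4), (x=1, y=5), (x=2, y=6), (x=3, y=7)
  Distance 4: (x=2, y=1), (x=1, y=2), (x=0, y=5), (x=1, y=6), (x=2, y=7), (x=3, y=8)
  Distance 5: (x=1, y=1), (x=3, y=1), (x=0, y=2), (x=0, y=6), (x=1, y=7), (x=2, y=8), (x=3, y=9)
  Distance 6: (x=1, y=0), (x=3, y=0), (x=0, y=1), (x=0, y=7), (x=1, y=8), (x=2, y=9), (x=3, y=10)
  Distance 7: (x=0, y=0), (x=0, y=8), (x=1, y=9)
  Distance 8: (x=0, y=9), (x=1, y=10)
  Distance 9: (x=0, y=10)
Total reachable: 40 (grid has 40 open cells total)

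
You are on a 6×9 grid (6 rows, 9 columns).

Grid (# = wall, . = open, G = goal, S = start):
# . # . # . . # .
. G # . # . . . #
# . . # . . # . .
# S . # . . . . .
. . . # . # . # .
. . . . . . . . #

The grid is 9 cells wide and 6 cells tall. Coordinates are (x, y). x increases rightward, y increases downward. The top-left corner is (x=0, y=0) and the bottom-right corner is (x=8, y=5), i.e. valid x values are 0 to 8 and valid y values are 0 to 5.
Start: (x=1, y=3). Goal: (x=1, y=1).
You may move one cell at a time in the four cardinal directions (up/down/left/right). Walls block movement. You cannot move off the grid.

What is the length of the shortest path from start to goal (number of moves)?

BFS from (x=1, y=3) until reaching (x=1, y=1):
  Distance 0: (x=1, y=3)
  Distance 1: (x=1, y=2), (x=2, y=3), (x=1, y=4)
  Distance 2: (x=1, y=1), (x=2, y=2), (x=0, y=4), (x=2, y=4), (x=1, y=5)  <- goal reached here
One shortest path (2 moves): (x=1, y=3) -> (x=1, y=2) -> (x=1, y=1)

Answer: Shortest path length: 2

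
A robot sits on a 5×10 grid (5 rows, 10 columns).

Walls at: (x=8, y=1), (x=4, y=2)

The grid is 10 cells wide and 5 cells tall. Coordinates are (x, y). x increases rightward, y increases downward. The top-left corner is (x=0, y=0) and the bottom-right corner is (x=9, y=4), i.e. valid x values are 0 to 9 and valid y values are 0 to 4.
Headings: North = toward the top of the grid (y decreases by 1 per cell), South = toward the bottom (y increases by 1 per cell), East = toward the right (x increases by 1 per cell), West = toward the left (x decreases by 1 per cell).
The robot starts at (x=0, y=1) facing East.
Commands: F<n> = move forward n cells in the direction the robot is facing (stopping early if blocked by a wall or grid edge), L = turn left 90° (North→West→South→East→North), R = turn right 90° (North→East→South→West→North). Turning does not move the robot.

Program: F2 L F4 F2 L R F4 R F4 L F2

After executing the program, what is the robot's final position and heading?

Answer: Final position: (x=6, y=0), facing North

Derivation:
Start: (x=0, y=1), facing East
  F2: move forward 2, now at (x=2, y=1)
  L: turn left, now facing North
  F4: move forward 1/4 (blocked), now at (x=2, y=0)
  F2: move forward 0/2 (blocked), now at (x=2, y=0)
  L: turn left, now facing West
  R: turn right, now facing North
  F4: move forward 0/4 (blocked), now at (x=2, y=0)
  R: turn right, now facing East
  F4: move forward 4, now at (x=6, y=0)
  L: turn left, now facing North
  F2: move forward 0/2 (blocked), now at (x=6, y=0)
Final: (x=6, y=0), facing North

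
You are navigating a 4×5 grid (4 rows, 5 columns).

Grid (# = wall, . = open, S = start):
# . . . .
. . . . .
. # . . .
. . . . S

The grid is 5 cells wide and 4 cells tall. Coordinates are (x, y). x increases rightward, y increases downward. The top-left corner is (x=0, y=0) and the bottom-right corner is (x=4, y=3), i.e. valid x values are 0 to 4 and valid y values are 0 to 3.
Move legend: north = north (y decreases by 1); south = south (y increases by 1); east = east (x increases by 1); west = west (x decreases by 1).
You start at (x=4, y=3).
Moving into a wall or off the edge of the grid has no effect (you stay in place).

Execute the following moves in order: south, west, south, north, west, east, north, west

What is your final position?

Answer: Final position: (x=2, y=1)

Derivation:
Start: (x=4, y=3)
  south (south): blocked, stay at (x=4, y=3)
  west (west): (x=4, y=3) -> (x=3, y=3)
  south (south): blocked, stay at (x=3, y=3)
  north (north): (x=3, y=3) -> (x=3, y=2)
  west (west): (x=3, y=2) -> (x=2, y=2)
  east (east): (x=2, y=2) -> (x=3, y=2)
  north (north): (x=3, y=2) -> (x=3, y=1)
  west (west): (x=3, y=1) -> (x=2, y=1)
Final: (x=2, y=1)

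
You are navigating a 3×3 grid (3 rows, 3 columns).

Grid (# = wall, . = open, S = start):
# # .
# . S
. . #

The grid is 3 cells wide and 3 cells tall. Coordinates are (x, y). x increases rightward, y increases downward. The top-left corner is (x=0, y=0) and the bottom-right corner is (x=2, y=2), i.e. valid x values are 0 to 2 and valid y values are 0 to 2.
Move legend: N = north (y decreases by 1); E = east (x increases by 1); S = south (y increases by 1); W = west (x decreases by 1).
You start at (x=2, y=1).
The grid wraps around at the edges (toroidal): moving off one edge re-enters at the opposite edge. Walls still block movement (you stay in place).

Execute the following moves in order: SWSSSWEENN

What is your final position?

Answer: Final position: (x=1, y=1)

Derivation:
Start: (x=2, y=1)
  S (south): blocked, stay at (x=2, y=1)
  W (west): (x=2, y=1) -> (x=1, y=1)
  S (south): (x=1, y=1) -> (x=1, y=2)
  S (south): blocked, stay at (x=1, y=2)
  S (south): blocked, stay at (x=1, y=2)
  W (west): (x=1, y=2) -> (x=0, y=2)
  E (east): (x=0, y=2) -> (x=1, y=2)
  E (east): blocked, stay at (x=1, y=2)
  N (north): (x=1, y=2) -> (x=1, y=1)
  N (north): blocked, stay at (x=1, y=1)
Final: (x=1, y=1)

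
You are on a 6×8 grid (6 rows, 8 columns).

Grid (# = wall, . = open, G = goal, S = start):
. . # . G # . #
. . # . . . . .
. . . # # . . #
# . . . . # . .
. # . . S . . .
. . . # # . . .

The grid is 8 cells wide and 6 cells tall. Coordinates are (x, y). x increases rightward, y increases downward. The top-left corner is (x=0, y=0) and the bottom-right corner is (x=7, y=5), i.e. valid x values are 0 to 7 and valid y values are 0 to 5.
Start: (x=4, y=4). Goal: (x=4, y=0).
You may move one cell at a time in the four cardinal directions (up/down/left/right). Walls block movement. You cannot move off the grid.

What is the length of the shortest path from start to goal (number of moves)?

BFS from (x=4, y=4) until reaching (x=4, y=0):
  Distance 0: (x=4, y=4)
  Distance 1: (x=4, y=3), (x=3, y=4), (x=5, y=4)
  Distance 2: (x=3, y=3), (x=2, y=4), (x=6, y=4), (x=5, y=5)
  Distance 3: (x=2, y=3), (x=6, y=3), (x=7, y=4), (x=2, y=5), (x=6, y=5)
  Distance 4: (x=2, y=2), (x=6, y=2), (x=1, y=3), (x=7, y=3), (x=1, y=5), (x=7, y=5)
  Distance 5: (x=6, y=1), (x=1, y=2), (x=5, y=2), (x=0, y=5)
  Distance 6: (x=6, y=0), (x=1, y=1), (x=5, y=1), (x=7, y=1), (x=0, y=2), (x=0, y=4)
  Distance 7: (x=1, y=0), (x=0, y=1), (x=4, y=1)
  Distance 8: (x=0, y=0), (x=4, y=0), (x=3, y=1)  <- goal reached here
One shortest path (8 moves): (x=4, y=4) -> (x=5, y=4) -> (x=6, y=4) -> (x=6, y=3) -> (x=6, y=2) -> (x=5, y=2) -> (x=5, y=1) -> (x=4, y=1) -> (x=4, y=0)

Answer: Shortest path length: 8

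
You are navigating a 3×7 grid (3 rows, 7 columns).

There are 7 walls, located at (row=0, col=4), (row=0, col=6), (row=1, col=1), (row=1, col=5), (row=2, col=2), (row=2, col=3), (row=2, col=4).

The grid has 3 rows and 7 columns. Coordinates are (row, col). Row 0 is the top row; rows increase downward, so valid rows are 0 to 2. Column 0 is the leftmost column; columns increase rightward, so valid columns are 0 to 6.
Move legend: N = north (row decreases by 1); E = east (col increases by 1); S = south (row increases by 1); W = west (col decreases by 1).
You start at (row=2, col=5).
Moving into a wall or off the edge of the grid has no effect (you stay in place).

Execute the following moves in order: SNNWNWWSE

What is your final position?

Start: (row=2, col=5)
  S (south): blocked, stay at (row=2, col=5)
  N (north): blocked, stay at (row=2, col=5)
  N (north): blocked, stay at (row=2, col=5)
  W (west): blocked, stay at (row=2, col=5)
  N (north): blocked, stay at (row=2, col=5)
  W (west): blocked, stay at (row=2, col=5)
  W (west): blocked, stay at (row=2, col=5)
  S (south): blocked, stay at (row=2, col=5)
  E (east): (row=2, col=5) -> (row=2, col=6)
Final: (row=2, col=6)

Answer: Final position: (row=2, col=6)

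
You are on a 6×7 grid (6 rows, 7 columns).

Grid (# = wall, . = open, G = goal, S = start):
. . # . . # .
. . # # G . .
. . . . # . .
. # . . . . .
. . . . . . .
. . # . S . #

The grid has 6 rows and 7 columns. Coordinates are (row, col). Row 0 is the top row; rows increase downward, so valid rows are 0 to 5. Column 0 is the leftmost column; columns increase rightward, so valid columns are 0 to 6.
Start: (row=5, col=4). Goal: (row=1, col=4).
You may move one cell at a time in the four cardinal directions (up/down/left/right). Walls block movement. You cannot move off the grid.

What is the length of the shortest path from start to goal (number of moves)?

Answer: Shortest path length: 6

Derivation:
BFS from (row=5, col=4) until reaching (row=1, col=4):
  Distance 0: (row=5, col=4)
  Distance 1: (row=4, col=4), (row=5, col=3), (row=5, col=5)
  Distance 2: (row=3, col=4), (row=4, col=3), (row=4, col=5)
  Distance 3: (row=3, col=3), (row=3, col=5), (row=4, col=2), (row=4, col=6)
  Distance 4: (row=2, col=3), (row=2, col=5), (row=3, col=2), (row=3, col=6), (row=4, col=1)
  Distance 5: (row=1, col=5), (row=2, col=2), (row=2, col=6), (row=4, col=0), (row=5, col=1)
  Distance 6: (row=1, col=4), (row=1, col=6), (row=2, col=1), (row=3, col=0), (row=5, col=0)  <- goal reached here
One shortest path (6 moves): (row=5, col=4) -> (row=5, col=5) -> (row=4, col=5) -> (row=3, col=5) -> (row=2, col=5) -> (row=1, col=5) -> (row=1, col=4)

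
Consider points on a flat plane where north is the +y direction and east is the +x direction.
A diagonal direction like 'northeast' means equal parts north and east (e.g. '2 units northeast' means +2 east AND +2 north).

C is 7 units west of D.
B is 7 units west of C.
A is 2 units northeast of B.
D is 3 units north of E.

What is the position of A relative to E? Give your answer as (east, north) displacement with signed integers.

Place E at the origin (east=0, north=0).
  D is 3 units north of E: delta (east=+0, north=+3); D at (east=0, north=3).
  C is 7 units west of D: delta (east=-7, north=+0); C at (east=-7, north=3).
  B is 7 units west of C: delta (east=-7, north=+0); B at (east=-14, north=3).
  A is 2 units northeast of B: delta (east=+2, north=+2); A at (east=-12, north=5).
Therefore A relative to E: (east=-12, north=5).

Answer: A is at (east=-12, north=5) relative to E.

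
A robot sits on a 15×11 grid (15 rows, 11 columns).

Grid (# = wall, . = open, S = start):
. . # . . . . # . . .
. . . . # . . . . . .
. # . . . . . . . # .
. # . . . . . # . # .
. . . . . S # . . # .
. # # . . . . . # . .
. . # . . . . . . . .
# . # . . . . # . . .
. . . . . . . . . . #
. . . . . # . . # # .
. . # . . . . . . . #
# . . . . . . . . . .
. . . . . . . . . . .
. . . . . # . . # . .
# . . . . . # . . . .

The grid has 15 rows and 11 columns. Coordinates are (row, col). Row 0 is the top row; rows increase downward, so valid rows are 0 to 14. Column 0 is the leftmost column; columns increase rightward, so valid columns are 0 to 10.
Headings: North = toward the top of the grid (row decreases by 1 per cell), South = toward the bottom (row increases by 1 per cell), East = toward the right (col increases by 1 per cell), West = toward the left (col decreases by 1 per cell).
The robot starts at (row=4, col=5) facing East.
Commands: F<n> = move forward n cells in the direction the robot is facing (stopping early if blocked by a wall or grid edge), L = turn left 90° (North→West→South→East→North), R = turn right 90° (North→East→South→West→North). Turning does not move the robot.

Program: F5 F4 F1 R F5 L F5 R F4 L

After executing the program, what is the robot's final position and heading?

Answer: Final position: (row=8, col=9), facing East

Derivation:
Start: (row=4, col=5), facing East
  F5: move forward 0/5 (blocked), now at (row=4, col=5)
  F4: move forward 0/4 (blocked), now at (row=4, col=5)
  F1: move forward 0/1 (blocked), now at (row=4, col=5)
  R: turn right, now facing South
  F5: move forward 4/5 (blocked), now at (row=8, col=5)
  L: turn left, now facing East
  F5: move forward 4/5 (blocked), now at (row=8, col=9)
  R: turn right, now facing South
  F4: move forward 0/4 (blocked), now at (row=8, col=9)
  L: turn left, now facing East
Final: (row=8, col=9), facing East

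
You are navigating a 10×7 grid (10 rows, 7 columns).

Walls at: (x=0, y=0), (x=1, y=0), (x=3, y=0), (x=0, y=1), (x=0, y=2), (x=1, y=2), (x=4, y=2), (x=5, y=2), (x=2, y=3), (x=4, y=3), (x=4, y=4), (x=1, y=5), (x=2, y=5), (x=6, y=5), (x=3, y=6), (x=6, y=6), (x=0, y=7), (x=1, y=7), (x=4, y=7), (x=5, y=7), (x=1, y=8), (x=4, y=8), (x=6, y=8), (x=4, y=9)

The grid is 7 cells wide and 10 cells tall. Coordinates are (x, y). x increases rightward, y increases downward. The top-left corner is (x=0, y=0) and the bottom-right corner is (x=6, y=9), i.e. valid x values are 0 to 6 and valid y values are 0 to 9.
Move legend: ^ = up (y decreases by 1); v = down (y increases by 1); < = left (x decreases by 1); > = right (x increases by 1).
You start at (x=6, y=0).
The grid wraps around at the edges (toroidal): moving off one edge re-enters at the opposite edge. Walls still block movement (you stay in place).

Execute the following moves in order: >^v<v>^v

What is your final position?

Start: (x=6, y=0)
  > (right): blocked, stay at (x=6, y=0)
  ^ (up): (x=6, y=0) -> (x=6, y=9)
  v (down): (x=6, y=9) -> (x=6, y=0)
  < (left): (x=6, y=0) -> (x=5, y=0)
  v (down): (x=5, y=0) -> (x=5, y=1)
  > (right): (x=5, y=1) -> (x=6, y=1)
  ^ (up): (x=6, y=1) -> (x=6, y=0)
  v (down): (x=6, y=0) -> (x=6, y=1)
Final: (x=6, y=1)

Answer: Final position: (x=6, y=1)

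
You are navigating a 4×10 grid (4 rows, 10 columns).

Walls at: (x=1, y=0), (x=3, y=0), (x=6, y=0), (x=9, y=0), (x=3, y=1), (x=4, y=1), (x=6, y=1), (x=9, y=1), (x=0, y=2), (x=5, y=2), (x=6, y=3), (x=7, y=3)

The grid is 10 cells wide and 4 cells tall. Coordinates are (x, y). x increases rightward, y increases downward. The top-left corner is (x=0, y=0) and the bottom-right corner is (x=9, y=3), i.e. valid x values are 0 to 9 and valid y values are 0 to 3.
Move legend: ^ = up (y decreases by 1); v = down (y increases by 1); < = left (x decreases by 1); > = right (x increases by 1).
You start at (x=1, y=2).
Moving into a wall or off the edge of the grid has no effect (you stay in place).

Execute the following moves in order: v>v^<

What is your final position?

Answer: Final position: (x=1, y=2)

Derivation:
Start: (x=1, y=2)
  v (down): (x=1, y=2) -> (x=1, y=3)
  > (right): (x=1, y=3) -> (x=2, y=3)
  v (down): blocked, stay at (x=2, y=3)
  ^ (up): (x=2, y=3) -> (x=2, y=2)
  < (left): (x=2, y=2) -> (x=1, y=2)
Final: (x=1, y=2)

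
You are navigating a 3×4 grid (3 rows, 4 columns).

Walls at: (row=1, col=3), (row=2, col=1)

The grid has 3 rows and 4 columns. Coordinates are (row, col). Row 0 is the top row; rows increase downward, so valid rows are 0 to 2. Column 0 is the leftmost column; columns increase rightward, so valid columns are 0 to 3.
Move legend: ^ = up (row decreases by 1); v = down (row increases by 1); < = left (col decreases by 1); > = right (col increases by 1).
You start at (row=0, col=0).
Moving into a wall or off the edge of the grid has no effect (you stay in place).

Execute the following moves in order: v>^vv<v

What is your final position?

Start: (row=0, col=0)
  v (down): (row=0, col=0) -> (row=1, col=0)
  > (right): (row=1, col=0) -> (row=1, col=1)
  ^ (up): (row=1, col=1) -> (row=0, col=1)
  v (down): (row=0, col=1) -> (row=1, col=1)
  v (down): blocked, stay at (row=1, col=1)
  < (left): (row=1, col=1) -> (row=1, col=0)
  v (down): (row=1, col=0) -> (row=2, col=0)
Final: (row=2, col=0)

Answer: Final position: (row=2, col=0)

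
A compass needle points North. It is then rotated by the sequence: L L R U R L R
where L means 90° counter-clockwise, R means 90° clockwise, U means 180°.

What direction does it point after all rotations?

Start: North
  L (left (90° counter-clockwise)) -> West
  L (left (90° counter-clockwise)) -> South
  R (right (90° clockwise)) -> West
  U (U-turn (180°)) -> East
  R (right (90° clockwise)) -> South
  L (left (90° counter-clockwise)) -> East
  R (right (90° clockwise)) -> South
Final: South

Answer: Final heading: South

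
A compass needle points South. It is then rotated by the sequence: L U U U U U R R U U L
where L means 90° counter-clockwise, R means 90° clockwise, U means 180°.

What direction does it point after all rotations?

Start: South
  L (left (90° counter-clockwise)) -> East
  U (U-turn (180°)) -> West
  U (U-turn (180°)) -> East
  U (U-turn (180°)) -> West
  U (U-turn (180°)) -> East
  U (U-turn (180°)) -> West
  R (right (90° clockwise)) -> North
  R (right (90° clockwise)) -> East
  U (U-turn (180°)) -> West
  U (U-turn (180°)) -> East
  L (left (90° counter-clockwise)) -> North
Final: North

Answer: Final heading: North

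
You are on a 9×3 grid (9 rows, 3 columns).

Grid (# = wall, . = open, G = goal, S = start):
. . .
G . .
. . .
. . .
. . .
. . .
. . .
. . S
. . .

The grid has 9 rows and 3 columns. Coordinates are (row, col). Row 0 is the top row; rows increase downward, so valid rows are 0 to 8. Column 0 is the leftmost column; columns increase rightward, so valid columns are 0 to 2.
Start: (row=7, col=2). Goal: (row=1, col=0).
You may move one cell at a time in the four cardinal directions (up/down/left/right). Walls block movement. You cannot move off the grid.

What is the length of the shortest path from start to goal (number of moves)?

Answer: Shortest path length: 8

Derivation:
BFS from (row=7, col=2) until reaching (row=1, col=0):
  Distance 0: (row=7, col=2)
  Distance 1: (row=6, col=2), (row=7, col=1), (row=8, col=2)
  Distance 2: (row=5, col=2), (row=6, col=1), (row=7, col=0), (row=8, col=1)
  Distance 3: (row=4, col=2), (row=5, col=1), (row=6, col=0), (row=8, col=0)
  Distance 4: (row=3, col=2), (row=4, col=1), (row=5, col=0)
  Distance 5: (row=2, col=2), (row=3, col=1), (row=4, col=0)
  Distance 6: (row=1, col=2), (row=2, col=1), (row=3, col=0)
  Distance 7: (row=0, col=2), (row=1, col=1), (row=2, col=0)
  Distance 8: (row=0, col=1), (row=1, col=0)  <- goal reached here
One shortest path (8 moves): (row=7, col=2) -> (row=7, col=1) -> (row=7, col=0) -> (row=6, col=0) -> (row=5, col=0) -> (row=4, col=0) -> (row=3, col=0) -> (row=2, col=0) -> (row=1, col=0)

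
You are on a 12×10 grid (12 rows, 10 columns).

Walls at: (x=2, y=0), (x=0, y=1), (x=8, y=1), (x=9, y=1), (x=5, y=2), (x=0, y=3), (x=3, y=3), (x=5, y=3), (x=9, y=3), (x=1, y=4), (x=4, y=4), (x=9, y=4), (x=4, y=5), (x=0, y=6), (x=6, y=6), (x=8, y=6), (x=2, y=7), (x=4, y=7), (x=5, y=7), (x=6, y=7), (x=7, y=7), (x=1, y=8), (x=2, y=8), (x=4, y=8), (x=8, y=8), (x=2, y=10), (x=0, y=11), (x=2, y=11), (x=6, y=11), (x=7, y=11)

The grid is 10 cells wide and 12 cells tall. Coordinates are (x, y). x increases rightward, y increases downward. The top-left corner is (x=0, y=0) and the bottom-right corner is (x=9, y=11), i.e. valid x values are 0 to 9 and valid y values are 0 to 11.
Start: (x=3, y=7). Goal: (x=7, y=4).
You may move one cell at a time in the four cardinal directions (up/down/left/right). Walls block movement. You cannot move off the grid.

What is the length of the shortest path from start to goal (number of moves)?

BFS from (x=3, y=7) until reaching (x=7, y=4):
  Distance 0: (x=3, y=7)
  Distance 1: (x=3, y=6), (x=3, y=8)
  Distance 2: (x=3, y=5), (x=2, y=6), (x=4, y=6), (x=3, y=9)
  Distance 3: (x=3, y=4), (x=2, y=5), (x=1, y=6), (x=5, y=6), (x=2, y=9), (x=4, y=9), (x=3, y=10)
  Distance 4: (x=2, y=4), (x=1, y=5), (x=5, y=5), (x=1, y=7), (x=1, y=9), (x=5, y=9), (x=4, y=10), (x=3, y=11)
  Distance 5: (x=2, y=3), (x=5, y=4), (x=0, y=5), (x=6, y=5), (x=0, y=7), (x=5, y=8), (x=0, y=9), (x=6, y=9), (x=1, y=10), (x=5, y=10), (x=4, y=11)
  Distance 6: (x=2, y=2), (x=1, y=3), (x=0, y=4), (x=6, y=4), (x=7, y=5), (x=0, y=8), (x=6, y=8), (x=7, y=9), (x=0, y=10), (x=6, y=10), (x=1, y=11), (x=5, y=11)
  Distance 7: (x=2, y=1), (x=1, y=2), (x=3, y=2), (x=6, y=3), (x=7, y=4), (x=8, y=5), (x=7, y=6), (x=7, y=8), (x=8, y=9), (x=7, y=10)  <- goal reached here
One shortest path (7 moves): (x=3, y=7) -> (x=3, y=6) -> (x=4, y=6) -> (x=5, y=6) -> (x=5, y=5) -> (x=6, y=5) -> (x=7, y=5) -> (x=7, y=4)

Answer: Shortest path length: 7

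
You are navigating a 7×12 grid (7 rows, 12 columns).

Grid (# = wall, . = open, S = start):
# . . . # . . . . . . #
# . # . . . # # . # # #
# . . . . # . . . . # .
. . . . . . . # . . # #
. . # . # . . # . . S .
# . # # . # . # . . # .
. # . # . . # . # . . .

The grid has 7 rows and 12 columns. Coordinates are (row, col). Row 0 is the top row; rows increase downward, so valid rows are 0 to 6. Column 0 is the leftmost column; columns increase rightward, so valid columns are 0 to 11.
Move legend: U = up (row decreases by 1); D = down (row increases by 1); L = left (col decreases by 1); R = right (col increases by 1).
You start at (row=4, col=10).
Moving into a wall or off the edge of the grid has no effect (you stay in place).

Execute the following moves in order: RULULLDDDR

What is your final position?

Start: (row=4, col=10)
  R (right): (row=4, col=10) -> (row=4, col=11)
  U (up): blocked, stay at (row=4, col=11)
  L (left): (row=4, col=11) -> (row=4, col=10)
  U (up): blocked, stay at (row=4, col=10)
  L (left): (row=4, col=10) -> (row=4, col=9)
  L (left): (row=4, col=9) -> (row=4, col=8)
  D (down): (row=4, col=8) -> (row=5, col=8)
  D (down): blocked, stay at (row=5, col=8)
  D (down): blocked, stay at (row=5, col=8)
  R (right): (row=5, col=8) -> (row=5, col=9)
Final: (row=5, col=9)

Answer: Final position: (row=5, col=9)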